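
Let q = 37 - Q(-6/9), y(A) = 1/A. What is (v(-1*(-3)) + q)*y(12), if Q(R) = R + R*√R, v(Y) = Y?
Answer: 61/18 + I*√6/54 ≈ 3.3889 + 0.045361*I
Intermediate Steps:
y(A) = 1/A
Q(R) = R + R^(3/2)
q = 113/3 + 2*I*√6/9 (q = 37 - (-6/9 + (-6/9)^(3/2)) = 37 - (-6*⅑ + (-6*⅑)^(3/2)) = 37 - (-⅔ + (-⅔)^(3/2)) = 37 - (-⅔ - 2*I*√6/9) = 37 + (⅔ + 2*I*√6/9) = 113/3 + 2*I*√6/9 ≈ 37.667 + 0.54433*I)
(v(-1*(-3)) + q)*y(12) = (-1*(-3) + (113/3 + 2*I*√6/9))/12 = (3 + (113/3 + 2*I*√6/9))*(1/12) = (122/3 + 2*I*√6/9)*(1/12) = 61/18 + I*√6/54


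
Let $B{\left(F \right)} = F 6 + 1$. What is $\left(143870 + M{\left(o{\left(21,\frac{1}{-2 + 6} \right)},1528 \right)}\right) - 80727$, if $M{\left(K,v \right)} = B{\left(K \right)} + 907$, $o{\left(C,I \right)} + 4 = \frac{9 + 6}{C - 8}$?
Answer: $\frac{832441}{13} \approx 64034.0$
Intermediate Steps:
$B{\left(F \right)} = 1 + 6 F$ ($B{\left(F \right)} = 6 F + 1 = 1 + 6 F$)
$o{\left(C,I \right)} = -4 + \frac{15}{-8 + C}$ ($o{\left(C,I \right)} = -4 + \frac{9 + 6}{C - 8} = -4 + \frac{15}{-8 + C}$)
$M{\left(K,v \right)} = 908 + 6 K$ ($M{\left(K,v \right)} = \left(1 + 6 K\right) + 907 = 908 + 6 K$)
$\left(143870 + M{\left(o{\left(21,\frac{1}{-2 + 6} \right)},1528 \right)}\right) - 80727 = \left(143870 + \left(908 + 6 \frac{47 - 84}{-8 + 21}\right)\right) - 80727 = \left(143870 + \left(908 + 6 \frac{47 - 84}{13}\right)\right) - 80727 = \left(143870 + \left(908 + 6 \cdot \frac{1}{13} \left(-37\right)\right)\right) - 80727 = \left(143870 + \left(908 + 6 \left(- \frac{37}{13}\right)\right)\right) - 80727 = \left(143870 + \left(908 - \frac{222}{13}\right)\right) - 80727 = \left(143870 + \frac{11582}{13}\right) - 80727 = \frac{1881892}{13} - 80727 = \frac{832441}{13}$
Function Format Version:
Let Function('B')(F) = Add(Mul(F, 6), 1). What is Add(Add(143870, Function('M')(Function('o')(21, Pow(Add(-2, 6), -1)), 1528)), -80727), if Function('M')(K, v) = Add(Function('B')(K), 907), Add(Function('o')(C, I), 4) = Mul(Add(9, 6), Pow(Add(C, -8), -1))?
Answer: Rational(832441, 13) ≈ 64034.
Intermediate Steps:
Function('B')(F) = Add(1, Mul(6, F)) (Function('B')(F) = Add(Mul(6, F), 1) = Add(1, Mul(6, F)))
Function('o')(C, I) = Add(-4, Mul(15, Pow(Add(-8, C), -1))) (Function('o')(C, I) = Add(-4, Mul(Add(9, 6), Pow(Add(C, -8), -1))) = Add(-4, Mul(15, Pow(Add(-8, C), -1))))
Function('M')(K, v) = Add(908, Mul(6, K)) (Function('M')(K, v) = Add(Add(1, Mul(6, K)), 907) = Add(908, Mul(6, K)))
Add(Add(143870, Function('M')(Function('o')(21, Pow(Add(-2, 6), -1)), 1528)), -80727) = Add(Add(143870, Add(908, Mul(6, Mul(Pow(Add(-8, 21), -1), Add(47, Mul(-4, 21)))))), -80727) = Add(Add(143870, Add(908, Mul(6, Mul(Pow(13, -1), Add(47, -84))))), -80727) = Add(Add(143870, Add(908, Mul(6, Mul(Rational(1, 13), -37)))), -80727) = Add(Add(143870, Add(908, Mul(6, Rational(-37, 13)))), -80727) = Add(Add(143870, Add(908, Rational(-222, 13))), -80727) = Add(Add(143870, Rational(11582, 13)), -80727) = Add(Rational(1881892, 13), -80727) = Rational(832441, 13)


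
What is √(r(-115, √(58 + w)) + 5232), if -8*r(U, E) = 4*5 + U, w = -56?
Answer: √83902/4 ≈ 72.415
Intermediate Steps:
r(U, E) = -5/2 - U/8 (r(U, E) = -(4*5 + U)/8 = -(20 + U)/8 = -5/2 - U/8)
√(r(-115, √(58 + w)) + 5232) = √((-5/2 - ⅛*(-115)) + 5232) = √((-5/2 + 115/8) + 5232) = √(95/8 + 5232) = √(41951/8) = √83902/4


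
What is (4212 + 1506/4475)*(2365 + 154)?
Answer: 47483668914/4475 ≈ 1.0611e+7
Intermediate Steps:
(4212 + 1506/4475)*(2365 + 154) = (4212 + 1506*(1/4475))*2519 = (4212 + 1506/4475)*2519 = (18850206/4475)*2519 = 47483668914/4475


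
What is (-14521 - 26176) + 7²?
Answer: -40648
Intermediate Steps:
(-14521 - 26176) + 7² = -40697 + 49 = -40648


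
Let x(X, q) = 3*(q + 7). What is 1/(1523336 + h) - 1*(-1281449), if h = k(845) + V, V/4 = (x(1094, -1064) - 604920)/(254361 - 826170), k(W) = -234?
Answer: 372015692448765609/290308621294 ≈ 1.2814e+6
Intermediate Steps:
x(X, q) = 21 + 3*q (x(X, q) = 3*(7 + q) = 21 + 3*q)
V = 810788/190603 (V = 4*(((21 + 3*(-1064)) - 604920)/(254361 - 826170)) = 4*(((21 - 3192) - 604920)/(-571809)) = 4*((-3171 - 604920)*(-1/571809)) = 4*(-608091*(-1/571809)) = 4*(202697/190603) = 810788/190603 ≈ 4.2538)
h = -43790314/190603 (h = -234 + 810788/190603 = -43790314/190603 ≈ -229.75)
1/(1523336 + h) - 1*(-1281449) = 1/(1523336 - 43790314/190603) - 1*(-1281449) = 1/(290308621294/190603) + 1281449 = 190603/290308621294 + 1281449 = 372015692448765609/290308621294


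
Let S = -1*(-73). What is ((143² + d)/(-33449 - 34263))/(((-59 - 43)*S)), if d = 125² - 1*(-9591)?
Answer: 45665/504183552 ≈ 9.0572e-5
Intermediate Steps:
S = 73
d = 25216 (d = 15625 + 9591 = 25216)
((143² + d)/(-33449 - 34263))/(((-59 - 43)*S)) = ((143² + 25216)/(-33449 - 34263))/(((-59 - 43)*73)) = ((20449 + 25216)/(-67712))/((-102*73)) = (45665*(-1/67712))/(-7446) = -45665/67712*(-1/7446) = 45665/504183552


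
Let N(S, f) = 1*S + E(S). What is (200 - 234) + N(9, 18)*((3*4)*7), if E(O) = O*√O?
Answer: 2990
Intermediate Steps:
E(O) = O^(3/2)
N(S, f) = S + S^(3/2) (N(S, f) = 1*S + S^(3/2) = S + S^(3/2))
(200 - 234) + N(9, 18)*((3*4)*7) = (200 - 234) + (9 + 9^(3/2))*((3*4)*7) = -34 + (9 + 27)*(12*7) = -34 + 36*84 = -34 + 3024 = 2990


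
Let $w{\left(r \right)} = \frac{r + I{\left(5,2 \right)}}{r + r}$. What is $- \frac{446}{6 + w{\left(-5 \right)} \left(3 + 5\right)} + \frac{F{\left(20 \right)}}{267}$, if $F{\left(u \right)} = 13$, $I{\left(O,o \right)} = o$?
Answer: $- \frac{33048}{623} \approx -53.047$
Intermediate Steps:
$w{\left(r \right)} = \frac{2 + r}{2 r}$ ($w{\left(r \right)} = \frac{r + 2}{r + r} = \frac{2 + r}{2 r}$)
$- \frac{446}{6 + w{\left(-5 \right)} \left(3 + 5\right)} + \frac{F{\left(20 \right)}}{267} = - \frac{446}{6 + \frac{2 - 5}{2 \left(-5\right)} \left(3 + 5\right)} + \frac{13}{267} = - \frac{446}{6 + \frac{1}{2} \left(- \frac{1}{5}\right) \left(-3\right) 8} + 13 \cdot \frac{1}{267} = - \frac{446}{6 + \frac{3}{10} \cdot 8} + \frac{13}{267} = - \frac{446}{6 + \frac{12}{5}} + \frac{13}{267} = - \frac{446}{\frac{42}{5}} + \frac{13}{267} = \left(-446\right) \frac{5}{42} + \frac{13}{267} = - \frac{1115}{21} + \frac{13}{267} = - \frac{33048}{623}$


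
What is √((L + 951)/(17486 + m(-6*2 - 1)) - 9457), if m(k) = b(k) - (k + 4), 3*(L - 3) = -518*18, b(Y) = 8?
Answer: 5*I*√115889480863/17503 ≈ 97.248*I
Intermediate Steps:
L = -3105 (L = 3 + (-518*18)/3 = 3 + (⅓)*(-9324) = 3 - 3108 = -3105)
m(k) = 4 - k (m(k) = 8 - (k + 4) = 8 - (4 + k) = 8 + (-4 - k) = 4 - k)
√((L + 951)/(17486 + m(-6*2 - 1)) - 9457) = √((-3105 + 951)/(17486 + (4 - (-6*2 - 1))) - 9457) = √(-2154/(17486 + (4 - (-12 - 1))) - 9457) = √(-2154/(17486 + (4 - 1*(-13))) - 9457) = √(-2154/(17486 + (4 + 13)) - 9457) = √(-2154/(17486 + 17) - 9457) = √(-2154/17503 - 9457) = √(-165528025/17503) = 5*I*√115889480863/17503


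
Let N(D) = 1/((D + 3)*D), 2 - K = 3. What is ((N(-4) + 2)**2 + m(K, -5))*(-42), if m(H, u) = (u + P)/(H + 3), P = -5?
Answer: -21/8 ≈ -2.6250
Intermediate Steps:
K = -1 (K = 2 - 1*3 = 2 - 3 = -1)
m(H, u) = (-5 + u)/(3 + H) (m(H, u) = (u - 5)/(H + 3) = (-5 + u)/(3 + H))
N(D) = 1/(D*(3 + D)) (N(D) = 1/((3 + D)*D) = 1/(D*(3 + D)))
((N(-4) + 2)**2 + m(K, -5))*(-42) = ((1/((-4)*(3 - 4)) + 2)**2 + (-5 - 5)/(3 - 1))*(-42) = ((-1/4/(-1) + 2)**2 - 10/2)*(-42) = ((-1/4*(-1) + 2)**2 + (1/2)*(-10))*(-42) = ((1/4 + 2)**2 - 5)*(-42) = ((9/4)**2 - 5)*(-42) = (81/16 - 5)*(-42) = (1/16)*(-42) = -21/8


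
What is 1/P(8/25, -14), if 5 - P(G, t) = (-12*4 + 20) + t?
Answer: 1/47 ≈ 0.021277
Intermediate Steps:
P(G, t) = 33 - t (P(G, t) = 5 - ((-12*4 + 20) + t) = 5 - ((-48 + 20) + t) = 5 - (-28 + t) = 5 + (28 - t) = 33 - t)
1/P(8/25, -14) = 1/(33 - 1*(-14)) = 1/(33 + 14) = 1/47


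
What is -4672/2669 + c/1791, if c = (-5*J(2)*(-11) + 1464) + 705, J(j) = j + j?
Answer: -1991311/4780179 ≈ -0.41658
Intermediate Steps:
J(j) = 2*j
c = 2389 (c = (-10*2*(-11) + 1464) + 705 = (-5*4*(-11) + 1464) + 705 = (-20*(-11) + 1464) + 705 = (220 + 1464) + 705 = 1684 + 705 = 2389)
-4672/2669 + c/1791 = -4672/2669 + 2389/1791 = -1991311/4780179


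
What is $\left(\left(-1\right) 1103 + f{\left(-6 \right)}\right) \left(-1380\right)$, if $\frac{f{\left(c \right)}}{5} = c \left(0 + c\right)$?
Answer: $1273740$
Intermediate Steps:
$f{\left(c \right)} = 5 c^{2}$ ($f{\left(c \right)} = 5 c \left(0 + c\right) = 5 c c = 5 c^{2}$)
$\left(\left(-1\right) 1103 + f{\left(-6 \right)}\right) \left(-1380\right) = \left(\left(-1\right) 1103 + 5 \left(-6\right)^{2}\right) \left(-1380\right) = \left(-1103 + 5 \cdot 36\right) \left(-1380\right) = \left(-1103 + 180\right) \left(-1380\right) = \left(-923\right) \left(-1380\right) = 1273740$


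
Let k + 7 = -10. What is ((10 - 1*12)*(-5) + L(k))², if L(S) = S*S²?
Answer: 24039409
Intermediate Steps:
k = -17 (k = -7 - 10 = -17)
L(S) = S³
((10 - 1*12)*(-5) + L(k))² = ((10 - 1*12)*(-5) + (-17)³)² = ((10 - 12)*(-5) - 4913)² = (-2*(-5) - 4913)² = (10 - 4913)² = (-4903)² = 24039409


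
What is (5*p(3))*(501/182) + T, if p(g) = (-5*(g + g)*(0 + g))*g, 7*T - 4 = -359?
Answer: -48970/13 ≈ -3766.9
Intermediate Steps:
T = -355/7 (T = 4/7 + (1/7)*(-359) = 4/7 - 359/7 = -355/7 ≈ -50.714)
p(g) = -10*g**3 (p(g) = (-5*2*g*g)*g = (-10*g**2)*g = -10*g**3)
(5*p(3))*(501/182) + T = (5*(-10*3**3))*(501/182) - 355/7 = (5*(-10*27))*(501*(1/182)) - 355/7 = (5*(-270))*(501/182) - 355/7 = -1350*501/182 - 355/7 = -338175/91 - 355/7 = -48970/13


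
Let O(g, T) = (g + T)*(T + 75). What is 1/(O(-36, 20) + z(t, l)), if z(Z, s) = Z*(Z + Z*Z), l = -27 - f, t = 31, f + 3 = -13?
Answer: 1/29232 ≈ 3.4209e-5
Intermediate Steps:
f = -16 (f = -3 - 13 = -16)
l = -11 (l = -27 - 1*(-16) = -27 + 16 = -11)
O(g, T) = (75 + T)*(T + g) (O(g, T) = (T + g)*(75 + T) = (75 + T)*(T + g))
z(Z, s) = Z*(Z + Z²)
1/(O(-36, 20) + z(t, l)) = 1/((20² + 75*20 + 75*(-36) + 20*(-36)) + 31²*(1 + 31)) = 1/((400 + 1500 - 2700 - 720) + 961*32) = 1/(-1520 + 30752) = 1/29232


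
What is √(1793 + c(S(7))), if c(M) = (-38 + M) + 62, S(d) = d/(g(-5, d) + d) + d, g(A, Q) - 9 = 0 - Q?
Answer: √16423/3 ≈ 42.717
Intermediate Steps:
g(A, Q) = 9 - Q (g(A, Q) = 9 + (0 - Q) = 9 - Q)
S(d) = 10*d/9 (S(d) = d/((9 - d) + d) + d = d/9 + d = 10*d/9)
c(M) = 24 + M
√(1793 + c(S(7))) = √(1793 + (24 + (10/9)*7)) = √(1793 + (24 + 70/9)) = √(1793 + 286/9) = √(16423/9) = √16423/3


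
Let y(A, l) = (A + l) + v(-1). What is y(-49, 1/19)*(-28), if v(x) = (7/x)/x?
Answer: 22316/19 ≈ 1174.5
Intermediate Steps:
v(x) = 7/x²
y(A, l) = 7 + A + l (y(A, l) = (A + l) + 7/(-1)² = (A + l) + 7*1 = (A + l) + 7 = 7 + A + l)
y(-49, 1/19)*(-28) = (7 - 49 + 1/19)*(-28) = -797/19*(-28) = 22316/19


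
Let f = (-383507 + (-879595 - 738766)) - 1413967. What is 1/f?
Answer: -1/3415835 ≈ -2.9275e-7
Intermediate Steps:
f = -3415835 (f = (-383507 - 1618361) - 1413967 = -2001868 - 1413967 = -3415835)
1/f = 1/(-3415835) = -1/3415835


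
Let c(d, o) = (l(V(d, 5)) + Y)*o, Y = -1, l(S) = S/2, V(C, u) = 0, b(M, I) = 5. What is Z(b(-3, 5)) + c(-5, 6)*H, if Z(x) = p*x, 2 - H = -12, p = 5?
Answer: -59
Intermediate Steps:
H = 14 (H = 2 - 1*(-12) = 2 + 12 = 14)
Z(x) = 5*x
l(S) = S/2 (l(S) = S*(½) = S/2)
c(d, o) = -o (c(d, o) = ((½)*0 - 1)*o = (0 - 1)*o = -o)
Z(b(-3, 5)) + c(-5, 6)*H = 5*5 - 1*6*14 = 25 - 6*14 = 25 - 84 = -59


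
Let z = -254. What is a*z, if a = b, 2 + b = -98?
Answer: 25400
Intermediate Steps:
b = -100 (b = -2 - 98 = -100)
a = -100
a*z = -100*(-254) = 25400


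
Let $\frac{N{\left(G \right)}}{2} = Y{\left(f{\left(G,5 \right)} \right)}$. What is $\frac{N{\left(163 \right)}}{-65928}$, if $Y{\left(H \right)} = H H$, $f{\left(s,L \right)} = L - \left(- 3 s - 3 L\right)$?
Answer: $- \frac{259081}{32964} \approx -7.8595$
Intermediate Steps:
$f{\left(s,L \right)} = 3 s + 4 L$ ($f{\left(s,L \right)} = L - \left(- 3 L - 3 s\right) = L + \left(3 L + 3 s\right) = 3 s + 4 L$)
$Y{\left(H \right)} = H^{2}$
$N{\left(G \right)} = 2 \left(20 + 3 G\right)^{2}$ ($N{\left(G \right)} = 2 \left(3 G + 4 \cdot 5\right)^{2} = 2 \left(3 G + 20\right)^{2} = 2 \left(20 + 3 G\right)^{2}$)
$\frac{N{\left(163 \right)}}{-65928} = \frac{2 \left(20 + 3 \cdot 163\right)^{2}}{-65928} = 2 \left(20 + 489\right)^{2} \left(- \frac{1}{65928}\right) = 2 \cdot 509^{2} \left(- \frac{1}{65928}\right) = 2 \cdot 259081 \left(- \frac{1}{65928}\right) = 518162 \left(- \frac{1}{65928}\right) = - \frac{259081}{32964}$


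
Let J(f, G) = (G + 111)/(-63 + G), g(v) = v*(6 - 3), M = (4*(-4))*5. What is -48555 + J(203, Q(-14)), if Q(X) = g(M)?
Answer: -4904012/101 ≈ -48555.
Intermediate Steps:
M = -80 (M = -16*5 = -80)
g(v) = 3*v (g(v) = v*3 = 3*v)
Q(X) = -240 (Q(X) = 3*(-80) = -240)
J(f, G) = (111 + G)/(-63 + G)
-48555 + J(203, Q(-14)) = -48555 + (111 - 240)/(-63 - 240) = -48555 - 129/(-303) = -48555 - 1/303*(-129) = -48555 + 43/101 = -4904012/101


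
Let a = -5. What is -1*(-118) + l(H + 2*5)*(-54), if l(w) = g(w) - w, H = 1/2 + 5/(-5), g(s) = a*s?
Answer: 3196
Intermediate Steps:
g(s) = -5*s
H = -½ (H = 1*(½) + 5*(-⅕) = ½ - 1 = -½ ≈ -0.50000)
l(w) = -6*w (l(w) = -5*w - w = -6*w)
-1*(-118) + l(H + 2*5)*(-54) = -1*(-118) - 6*(-½ + 2*5)*(-54) = 118 - 6*(-½ + 10)*(-54) = 118 - 6*19/2*(-54) = 118 - 57*(-54) = 118 + 3078 = 3196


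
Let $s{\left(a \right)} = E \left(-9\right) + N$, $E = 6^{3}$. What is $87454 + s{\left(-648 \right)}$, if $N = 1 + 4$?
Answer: $85515$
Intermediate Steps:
$E = 216$
$N = 5$
$s{\left(a \right)} = -1939$ ($s{\left(a \right)} = 216 \left(-9\right) + 5 = -1944 + 5 = -1939$)
$87454 + s{\left(-648 \right)} = 87454 - 1939 = 85515$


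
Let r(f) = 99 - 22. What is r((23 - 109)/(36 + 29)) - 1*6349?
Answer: -6272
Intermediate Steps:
r(f) = 77
r((23 - 109)/(36 + 29)) - 1*6349 = 77 - 1*6349 = 77 - 6349 = -6272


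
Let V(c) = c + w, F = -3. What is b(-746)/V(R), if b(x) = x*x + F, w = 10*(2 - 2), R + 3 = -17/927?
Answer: -515887551/2798 ≈ -1.8438e+5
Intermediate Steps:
R = -2798/927 (R = -3 - 17/927 = -2798/927 ≈ -3.0183)
w = 0 (w = 10*0 = 0)
V(c) = c (V(c) = c + 0 = c)
b(x) = -3 + x² (b(x) = x*x - 3 = x² - 3 = -3 + x²)
b(-746)/V(R) = (-3 + (-746)²)/(-2798/927) = (-3 + 556516)*(-927/2798) = 556513*(-927/2798) = -515887551/2798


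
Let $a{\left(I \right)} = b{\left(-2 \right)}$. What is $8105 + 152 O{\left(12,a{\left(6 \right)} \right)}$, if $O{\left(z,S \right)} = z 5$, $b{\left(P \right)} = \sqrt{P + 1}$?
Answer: $17225$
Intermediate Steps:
$b{\left(P \right)} = \sqrt{1 + P}$
$a{\left(I \right)} = i$ ($a{\left(I \right)} = \sqrt{1 - 2} = \sqrt{-1} = i$)
$O{\left(z,S \right)} = 5 z$
$8105 + 152 O{\left(12,a{\left(6 \right)} \right)} = 8105 + 152 \cdot 5 \cdot 12 = 8105 + 152 \cdot 60 = 8105 + 9120 = 17225$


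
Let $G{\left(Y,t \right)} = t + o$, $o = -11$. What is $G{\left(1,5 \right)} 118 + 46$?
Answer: $-662$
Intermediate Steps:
$G{\left(Y,t \right)} = -11 + t$ ($G{\left(Y,t \right)} = t - 11 = -11 + t$)
$G{\left(1,5 \right)} 118 + 46 = \left(-11 + 5\right) 118 + 46 = \left(-6\right) 118 + 46 = -708 + 46 = -662$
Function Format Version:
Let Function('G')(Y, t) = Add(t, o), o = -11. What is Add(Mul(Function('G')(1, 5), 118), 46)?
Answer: -662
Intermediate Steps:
Function('G')(Y, t) = Add(-11, t) (Function('G')(Y, t) = Add(t, -11) = Add(-11, t))
Add(Mul(Function('G')(1, 5), 118), 46) = Add(Mul(Add(-11, 5), 118), 46) = Add(Mul(-6, 118), 46) = Add(-708, 46) = -662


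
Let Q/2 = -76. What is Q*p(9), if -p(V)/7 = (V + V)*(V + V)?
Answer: 344736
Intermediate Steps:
Q = -152 (Q = 2*(-76) = -152)
p(V) = -28*V² (p(V) = -7*(V + V)*(V + V) = -7*2*V*2*V = -28*V²)
Q*p(9) = -(-4256)*9² = -(-4256)*81 = -152*(-2268) = 344736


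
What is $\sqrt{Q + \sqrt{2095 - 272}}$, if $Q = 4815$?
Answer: $\sqrt{4815 + \sqrt{1823}} \approx 69.697$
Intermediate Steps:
$\sqrt{Q + \sqrt{2095 - 272}} = \sqrt{4815 + \sqrt{2095 - 272}} = \sqrt{4815 + \sqrt{1823}}$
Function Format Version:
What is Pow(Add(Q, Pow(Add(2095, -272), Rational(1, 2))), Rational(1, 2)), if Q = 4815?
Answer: Pow(Add(4815, Pow(1823, Rational(1, 2))), Rational(1, 2)) ≈ 69.697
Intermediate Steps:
Pow(Add(Q, Pow(Add(2095, -272), Rational(1, 2))), Rational(1, 2)) = Pow(Add(4815, Pow(Add(2095, -272), Rational(1, 2))), Rational(1, 2)) = Pow(Add(4815, Pow(1823, Rational(1, 2))), Rational(1, 2))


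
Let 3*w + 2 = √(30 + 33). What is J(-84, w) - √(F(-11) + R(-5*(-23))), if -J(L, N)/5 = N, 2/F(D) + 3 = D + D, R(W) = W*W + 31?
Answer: 10/3 - 5*√7 - 57*√102/5 ≈ -125.03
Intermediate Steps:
R(W) = 31 + W² (R(W) = W² + 31 = 31 + W²)
F(D) = 2/(-3 + 2*D) (F(D) = 2/(-3 + (D + D)) = 2/(-3 + 2*D))
w = -⅔ + √7 (w = -⅔ + √(30 + 33)/3 = -⅔ + √63/3 = -⅔ + (3*√7)/3 = -⅔ + √7 ≈ 1.9791)
J(L, N) = -5*N
J(-84, w) - √(F(-11) + R(-5*(-23))) = -5*(-⅔ + √7) - √(2/(-3 + 2*(-11)) + (31 + (-5*(-23))²)) = (10/3 - 5*√7) - √(2/(-3 - 22) + (31 + 115²)) = (10/3 - 5*√7) - √(2/(-25) + (31 + 13225)) = (10/3 - 5*√7) - √(2*(-1/25) + 13256) = (10/3 - 5*√7) - √(-2/25 + 13256) = (10/3 - 5*√7) - √(331398/25) = (10/3 - 5*√7) - 57*√102/5 = 10/3 - 5*√7 - 57*√102/5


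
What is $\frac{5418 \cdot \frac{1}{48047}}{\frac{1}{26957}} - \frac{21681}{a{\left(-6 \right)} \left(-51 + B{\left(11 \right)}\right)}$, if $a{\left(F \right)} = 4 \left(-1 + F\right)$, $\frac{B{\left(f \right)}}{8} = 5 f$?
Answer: $\frac{1591851266199}{523327924} \approx 3041.8$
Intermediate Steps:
$B{\left(f \right)} = 40 f$ ($B{\left(f \right)} = 8 \cdot 5 f = 40 f$)
$a{\left(F \right)} = -4 + 4 F$
$\frac{5418 \cdot \frac{1}{48047}}{\frac{1}{26957}} - \frac{21681}{a{\left(-6 \right)} \left(-51 + B{\left(11 \right)}\right)} = \frac{5418 \cdot \frac{1}{48047}}{\frac{1}{26957}} - \frac{21681}{\left(-4 + 4 \left(-6\right)\right) \left(-51 + 40 \cdot 11\right)} = 5418 \cdot \frac{1}{48047} \frac{1}{\frac{1}{26957}} - \frac{21681}{\left(-4 - 24\right) \left(-51 + 440\right)} = \frac{5418}{48047} \cdot 26957 - \frac{21681}{\left(-28\right) 389} = \frac{146053026}{48047} - \frac{21681}{-10892} = \frac{146053026}{48047} - - \frac{21681}{10892} = \frac{146053026}{48047} + \frac{21681}{10892} = \frac{1591851266199}{523327924}$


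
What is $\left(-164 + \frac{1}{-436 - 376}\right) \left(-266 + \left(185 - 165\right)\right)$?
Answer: $\frac{16379787}{406} \approx 40344.0$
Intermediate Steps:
$\left(-164 + \frac{1}{-436 - 376}\right) \left(-266 + \left(185 - 165\right)\right) = \left(-164 + \frac{1}{-812}\right) \left(-266 + 20\right) = \left(-164 - \frac{1}{812}\right) \left(-246\right) = \left(- \frac{133169}{812}\right) \left(-246\right) = \frac{16379787}{406}$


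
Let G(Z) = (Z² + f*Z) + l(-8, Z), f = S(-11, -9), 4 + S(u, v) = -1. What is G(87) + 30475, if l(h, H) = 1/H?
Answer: 3271984/87 ≈ 37609.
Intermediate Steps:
S(u, v) = -5 (S(u, v) = -4 - 1 = -5)
f = -5
G(Z) = 1/Z + Z² - 5*Z (G(Z) = (Z² - 5*Z) + 1/Z = 1/Z + Z² - 5*Z)
G(87) + 30475 = (1 + 87²*(-5 + 87))/87 + 30475 = (1 + 7569*82)/87 + 30475 = (1 + 620658)/87 + 30475 = (1/87)*620659 + 30475 = 620659/87 + 30475 = 3271984/87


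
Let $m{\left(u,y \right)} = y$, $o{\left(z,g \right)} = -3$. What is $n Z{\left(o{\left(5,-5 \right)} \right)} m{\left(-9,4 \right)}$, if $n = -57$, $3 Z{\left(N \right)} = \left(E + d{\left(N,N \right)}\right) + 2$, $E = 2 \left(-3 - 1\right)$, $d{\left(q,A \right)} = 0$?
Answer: $456$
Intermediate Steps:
$E = -8$ ($E = 2 \left(-4\right) = -8$)
$Z{\left(N \right)} = -2$ ($Z{\left(N \right)} = \frac{\left(-8 + 0\right) + 2}{3} = \frac{-8 + 2}{3} = \frac{1}{3} \left(-6\right) = -2$)
$n Z{\left(o{\left(5,-5 \right)} \right)} m{\left(-9,4 \right)} = \left(-57\right) \left(-2\right) 4 = 114 \cdot 4 = 456$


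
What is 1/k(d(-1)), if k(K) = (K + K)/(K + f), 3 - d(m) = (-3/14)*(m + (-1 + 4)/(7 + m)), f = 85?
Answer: 2461/162 ≈ 15.191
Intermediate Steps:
d(m) = 3 + 3*m/14 + 9/(14*(7 + m)) (d(m) = 3 - (-3/14)*(m + (-1 + 4)/(7 + m)) = 3 - (-3*1/14)*(m + 3/(7 + m)) = 3 - (-3)*(m + 3/(7 + m))/14 = 3 - (-9/(14*(7 + m)) - 3*m/14) = 3 + (3*m/14 + 9/(14*(7 + m))) = 3 + 3*m/14 + 9/(14*(7 + m)))
k(K) = 2*K/(85 + K) (k(K) = (K + K)/(K + 85) = (2*K)/(85 + K) = 2*K/(85 + K))
1/k(d(-1)) = 1/(2*(3*(101 + (-1)² + 21*(-1))/(14*(7 - 1)))/(85 + 3*(101 + (-1)² + 21*(-1))/(14*(7 - 1)))) = 1/(2*((3/14)*(101 + 1 - 21)/6)/(85 + (3/14)*(101 + 1 - 21)/6)) = 1/(2*((3/14)*(⅙)*81)/(85 + (3/14)*(⅙)*81)) = 1/(2*(81/28)/(85 + 81/28)) = 1/(2*(81/28)/(2461/28)) = 1/(2*(81/28)*(28/2461)) = 1/(162/2461) = 2461/162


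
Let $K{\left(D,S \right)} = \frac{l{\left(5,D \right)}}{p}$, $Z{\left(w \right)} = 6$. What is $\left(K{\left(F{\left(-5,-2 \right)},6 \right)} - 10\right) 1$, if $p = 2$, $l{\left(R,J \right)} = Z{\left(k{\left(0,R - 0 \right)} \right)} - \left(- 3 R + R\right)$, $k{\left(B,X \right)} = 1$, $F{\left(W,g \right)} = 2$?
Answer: $-2$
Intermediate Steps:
$l{\left(R,J \right)} = 6 + 2 R$ ($l{\left(R,J \right)} = 6 - \left(- 3 R + R\right) = 6 - - 2 R = 6 + 2 R$)
$K{\left(D,S \right)} = 8$ ($K{\left(D,S \right)} = \frac{6 + 2 \cdot 5}{2} = \left(6 + 10\right) \frac{1}{2} = 16 \cdot \frac{1}{2} = 8$)
$\left(K{\left(F{\left(-5,-2 \right)},6 \right)} - 10\right) 1 = \left(8 - 10\right) 1 = \left(-2\right) 1 = -2$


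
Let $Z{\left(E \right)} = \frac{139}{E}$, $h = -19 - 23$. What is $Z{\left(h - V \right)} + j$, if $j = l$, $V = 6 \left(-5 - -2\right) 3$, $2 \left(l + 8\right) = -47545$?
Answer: $- \frac{285227}{12} \approx -23769.0$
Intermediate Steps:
$l = - \frac{47561}{2}$ ($l = -8 + \frac{1}{2} \left(-47545\right) = -8 - \frac{47545}{2} = - \frac{47561}{2} \approx -23781.0$)
$h = -42$
$V = -54$ ($V = 6 \left(-5 + 2\right) 3 = 6 \left(-3\right) 3 = \left(-18\right) 3 = -54$)
$j = - \frac{47561}{2} \approx -23781.0$
$Z{\left(h - V \right)} + j = \frac{139}{-42 - -54} - \frac{47561}{2} = \frac{139}{-42 + 54} - \frac{47561}{2} = \frac{139}{12} - \frac{47561}{2} = - \frac{285227}{12}$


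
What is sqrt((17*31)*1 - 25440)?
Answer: I*sqrt(24913) ≈ 157.84*I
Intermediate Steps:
sqrt((17*31)*1 - 25440) = sqrt(527*1 - 25440) = sqrt(527 - 25440) = sqrt(-24913) = I*sqrt(24913)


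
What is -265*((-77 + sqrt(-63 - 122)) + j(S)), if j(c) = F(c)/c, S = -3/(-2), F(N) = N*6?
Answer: 18815 - 265*I*sqrt(185) ≈ 18815.0 - 3604.4*I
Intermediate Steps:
F(N) = 6*N
S = 3/2 (S = -3*(-1/2) = 3/2 ≈ 1.5000)
j(c) = 6 (j(c) = (6*c)/c = 6)
-265*((-77 + sqrt(-63 - 122)) + j(S)) = -265*((-77 + sqrt(-63 - 122)) + 6) = -265*((-77 + sqrt(-185)) + 6) = -265*((-77 + I*sqrt(185)) + 6) = -265*(-71 + I*sqrt(185)) = 18815 - 265*I*sqrt(185)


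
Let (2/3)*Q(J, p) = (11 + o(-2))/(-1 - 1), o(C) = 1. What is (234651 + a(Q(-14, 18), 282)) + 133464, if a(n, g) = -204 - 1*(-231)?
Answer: 368142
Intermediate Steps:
Q(J, p) = -9 (Q(J, p) = 3*((11 + 1)/(-1 - 1))/2 = 3*(12/(-2))/2 = 3*(12*(-1/2))/2 = (3/2)*(-6) = -9)
a(n, g) = 27 (a(n, g) = -204 + 231 = 27)
(234651 + a(Q(-14, 18), 282)) + 133464 = (234651 + 27) + 133464 = 234678 + 133464 = 368142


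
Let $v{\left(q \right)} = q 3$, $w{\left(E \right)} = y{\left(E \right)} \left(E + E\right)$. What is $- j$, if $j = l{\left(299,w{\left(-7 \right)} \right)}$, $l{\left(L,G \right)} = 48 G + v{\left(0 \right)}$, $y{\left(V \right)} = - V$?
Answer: $4704$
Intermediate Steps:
$w{\left(E \right)} = - 2 E^{2}$ ($w{\left(E \right)} = - E \left(E + E\right) = - E 2 E = - 2 E^{2}$)
$v{\left(q \right)} = 3 q$
$l{\left(L,G \right)} = 48 G$ ($l{\left(L,G \right)} = 48 G + 3 \cdot 0 = 48 G + 0 = 48 G$)
$j = -4704$ ($j = 48 \left(- 2 \left(-7\right)^{2}\right) = 48 \left(\left(-2\right) 49\right) = 48 \left(-98\right) = -4704$)
$- j = \left(-1\right) \left(-4704\right) = 4704$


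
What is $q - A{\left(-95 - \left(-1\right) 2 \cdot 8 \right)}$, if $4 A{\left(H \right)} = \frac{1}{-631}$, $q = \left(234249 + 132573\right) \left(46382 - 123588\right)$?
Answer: $- \frac{71481848953967}{2524} \approx -2.8321 \cdot 10^{10}$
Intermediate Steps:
$q = -28320859332$ ($q = 366822 \left(-77206\right) = -28320859332$)
$A{\left(H \right)} = - \frac{1}{2524}$ ($A{\left(H \right)} = \frac{1}{4 \left(-631\right)} = \frac{1}{4} \left(- \frac{1}{631}\right) = - \frac{1}{2524}$)
$q - A{\left(-95 - \left(-1\right) 2 \cdot 8 \right)} = -28320859332 - - \frac{1}{2524} = -28320859332 + \frac{1}{2524} = - \frac{71481848953967}{2524}$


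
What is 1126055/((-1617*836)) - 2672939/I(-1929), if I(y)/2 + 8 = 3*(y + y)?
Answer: 64057626383/559167378 ≈ 114.56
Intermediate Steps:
I(y) = -16 + 12*y (I(y) = -16 + 2*(3*(y + y)) = -16 + 2*(3*(2*y)) = -16 + 2*(6*y) = -16 + 12*y)
1126055/((-1617*836)) - 2672939/I(-1929) = 1126055/((-1617*836)) - 2672939/(-16 + 12*(-1929)) = 1126055/(-1351812) - 2672939/(-16 - 23148) = 1126055*(-1/1351812) - 2672939/(-23164) = -160865/193116 - 2672939*(-1/23164) = -160865/193116 + 2672939/23164 = 64057626383/559167378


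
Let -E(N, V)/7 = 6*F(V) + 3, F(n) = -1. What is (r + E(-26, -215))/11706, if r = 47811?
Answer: 7972/1951 ≈ 4.0861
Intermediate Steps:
E(N, V) = 21 (E(N, V) = -7*(6*(-1) + 3) = -7*(-6 + 3) = -7*(-3) = 21)
(r + E(-26, -215))/11706 = (47811 + 21)/11706 = 47832*(1/11706) = 7972/1951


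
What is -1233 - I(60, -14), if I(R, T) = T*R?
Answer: -393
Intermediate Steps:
I(R, T) = R*T
-1233 - I(60, -14) = -1233 - 60*(-14) = -1233 - 1*(-840) = -1233 + 840 = -393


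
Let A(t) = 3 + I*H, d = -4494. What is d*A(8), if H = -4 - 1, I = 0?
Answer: -13482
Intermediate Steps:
H = -5
A(t) = 3 (A(t) = 3 + 0*(-5) = 3 + 0 = 3)
d*A(8) = -4494*3 = -13482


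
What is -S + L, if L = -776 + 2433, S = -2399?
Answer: 4056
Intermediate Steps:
L = 1657
-S + L = -1*(-2399) + 1657 = 2399 + 1657 = 4056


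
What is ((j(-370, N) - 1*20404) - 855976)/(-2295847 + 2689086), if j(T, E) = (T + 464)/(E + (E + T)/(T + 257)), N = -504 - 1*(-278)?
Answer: -10929340291/4904083569 ≈ -2.2286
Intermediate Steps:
N = -226 (N = -504 + 278 = -226)
j(T, E) = (464 + T)/(E + (E + T)/(257 + T))
((j(-370, N) - 1*20404) - 855976)/(-2295847 + 2689086) = (((119248 + (-370)² + 721*(-370))/(-370 + 258*(-226) - 226*(-370)) - 1*20404) - 855976)/(-2295847 + 2689086) = (((119248 + 136900 - 266770)/(-370 - 58308 + 83620) - 20404) - 855976)/393239 = ((-10622/24942 - 20404) - 855976)*(1/393239) = (((1/24942)*(-10622) - 20404) - 855976)*(1/393239) = ((-5311/12471 - 20404) - 855976)*(1/393239) = (-254463595/12471 - 855976)*(1/393239) = -10929340291/12471*1/393239 = -10929340291/4904083569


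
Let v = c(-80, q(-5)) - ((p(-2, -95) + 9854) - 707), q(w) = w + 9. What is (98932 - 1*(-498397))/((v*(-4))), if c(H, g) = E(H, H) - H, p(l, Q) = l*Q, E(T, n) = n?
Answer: 597329/37348 ≈ 15.994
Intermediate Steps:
p(l, Q) = Q*l
q(w) = 9 + w
c(H, g) = 0 (c(H, g) = H - H = 0)
v = -9337 (v = 0 - ((-95*(-2) + 9854) - 707) = 0 - ((190 + 9854) - 707) = 0 - (10044 - 707) = 0 - 1*9337 = 0 - 9337 = -9337)
(98932 - 1*(-498397))/((v*(-4))) = (98932 - 1*(-498397))/((-9337*(-4))) = (98932 + 498397)/37348 = 597329*(1/37348) = 597329/37348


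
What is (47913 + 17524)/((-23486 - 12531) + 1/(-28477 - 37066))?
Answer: -4288937291/2360662232 ≈ -1.8168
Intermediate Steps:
(47913 + 17524)/((-23486 - 12531) + 1/(-28477 - 37066)) = 65437/(-36017 + 1/(-65543)) = 65437/(-36017 - 1/65543) = 65437/(-2360662232/65543) = 65437*(-65543/2360662232) = -4288937291/2360662232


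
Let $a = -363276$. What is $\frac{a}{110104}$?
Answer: $- \frac{90819}{27526} \approx -3.2994$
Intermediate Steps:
$\frac{a}{110104} = - \frac{363276}{110104} = \left(-363276\right) \frac{1}{110104} = - \frac{90819}{27526}$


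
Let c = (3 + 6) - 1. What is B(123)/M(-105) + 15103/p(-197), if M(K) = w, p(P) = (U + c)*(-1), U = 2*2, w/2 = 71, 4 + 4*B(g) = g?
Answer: -2144269/1704 ≈ -1258.4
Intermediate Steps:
B(g) = -1 + g/4
w = 142 (w = 2*71 = 142)
U = 4
c = 8 (c = 9 - 1 = 8)
p(P) = -12 (p(P) = (4 + 8)*(-1) = 12*(-1) = -12)
M(K) = 142
B(123)/M(-105) + 15103/p(-197) = (-1 + (¼)*123)/142 + 15103/(-12) = (-1 + 123/4)*(1/142) + 15103*(-1/12) = (119/4)*(1/142) - 15103/12 = 119/568 - 15103/12 = -2144269/1704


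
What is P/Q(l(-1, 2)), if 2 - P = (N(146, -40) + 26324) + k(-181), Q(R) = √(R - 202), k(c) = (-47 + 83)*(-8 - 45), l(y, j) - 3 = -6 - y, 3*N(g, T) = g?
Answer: 36694*I*√51/153 ≈ 1712.7*I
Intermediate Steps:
N(g, T) = g/3
l(y, j) = -3 - y (l(y, j) = 3 + (-6 - y) = -3 - y)
k(c) = -1908 (k(c) = 36*(-53) = -1908)
Q(R) = √(-202 + R)
P = -73388/3 (P = 2 - (((⅓)*146 + 26324) - 1908) = 2 - ((146/3 + 26324) - 1908) = 2 - (79118/3 - 1908) = 2 - 1*73394/3 = 2 - 73394/3 = -73388/3 ≈ -24463.)
P/Q(l(-1, 2)) = -73388/(3*√(-202 + (-3 - 1*(-1)))) = -73388/(3*√(-202 + (-3 + 1))) = -73388/(3*√(-202 - 2)) = -73388*(-I*√51/102)/3 = -(-36694)*I*√51/153 = 36694*I*√51/153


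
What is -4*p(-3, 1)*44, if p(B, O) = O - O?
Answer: 0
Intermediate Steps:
p(B, O) = 0
-4*p(-3, 1)*44 = -4*0*44 = 0*44 = 0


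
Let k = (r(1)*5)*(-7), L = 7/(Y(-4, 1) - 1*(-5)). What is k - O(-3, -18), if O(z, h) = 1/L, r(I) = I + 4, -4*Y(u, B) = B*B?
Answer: -4919/28 ≈ -175.68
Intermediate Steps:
Y(u, B) = -B²/4 (Y(u, B) = -B*B/4 = -B²/4)
L = 28/19 (L = 7/(-¼*1² - 1*(-5)) = 7/(-¼*1 + 5) = 7/(-¼ + 5) = 7/(19/4) = 7*(4/19) = 28/19 ≈ 1.4737)
r(I) = 4 + I
O(z, h) = 19/28 (O(z, h) = 1/(28/19) = 19/28)
k = -175 (k = ((4 + 1)*5)*(-7) = (5*5)*(-7) = 25*(-7) = -175)
k - O(-3, -18) = -175 - 1*19/28 = -175 - 19/28 = -4919/28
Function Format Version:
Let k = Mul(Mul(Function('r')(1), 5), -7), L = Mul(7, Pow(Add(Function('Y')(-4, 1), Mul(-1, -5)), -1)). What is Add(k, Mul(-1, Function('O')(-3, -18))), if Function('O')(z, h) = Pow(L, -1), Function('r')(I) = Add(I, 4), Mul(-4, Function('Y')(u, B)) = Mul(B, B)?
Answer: Rational(-4919, 28) ≈ -175.68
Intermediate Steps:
Function('Y')(u, B) = Mul(Rational(-1, 4), Pow(B, 2)) (Function('Y')(u, B) = Mul(Rational(-1, 4), Mul(B, B)) = Mul(Rational(-1, 4), Pow(B, 2)))
L = Rational(28, 19) (L = Mul(7, Pow(Add(Mul(Rational(-1, 4), Pow(1, 2)), Mul(-1, -5)), -1)) = Mul(7, Pow(Add(Mul(Rational(-1, 4), 1), 5), -1)) = Mul(7, Pow(Add(Rational(-1, 4), 5), -1)) = Mul(7, Pow(Rational(19, 4), -1)) = Mul(7, Rational(4, 19)) = Rational(28, 19) ≈ 1.4737)
Function('r')(I) = Add(4, I)
Function('O')(z, h) = Rational(19, 28) (Function('O')(z, h) = Pow(Rational(28, 19), -1) = Rational(19, 28))
k = -175 (k = Mul(Mul(Add(4, 1), 5), -7) = Mul(Mul(5, 5), -7) = Mul(25, -7) = -175)
Add(k, Mul(-1, Function('O')(-3, -18))) = Add(-175, Mul(-1, Rational(19, 28))) = Add(-175, Rational(-19, 28)) = Rational(-4919, 28)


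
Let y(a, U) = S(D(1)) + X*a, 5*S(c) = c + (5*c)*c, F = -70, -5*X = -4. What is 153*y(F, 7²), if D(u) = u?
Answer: -41922/5 ≈ -8384.4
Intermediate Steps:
X = ⅘ (X = -⅕*(-4) = ⅘ ≈ 0.80000)
S(c) = c² + c/5 (S(c) = (c + (5*c)*c)/5 = (c + 5*c²)/5 = c² + c/5)
y(a, U) = 6/5 + 4*a/5 (y(a, U) = 1*(⅕ + 1) + 4*a/5 = 1*(6/5) + 4*a/5 = 6/5 + 4*a/5)
153*y(F, 7²) = 153*(6/5 + (⅘)*(-70)) = 153*(6/5 - 56) = 153*(-274/5) = -41922/5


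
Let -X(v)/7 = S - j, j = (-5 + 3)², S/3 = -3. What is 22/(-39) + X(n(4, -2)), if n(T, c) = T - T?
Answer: 3527/39 ≈ 90.436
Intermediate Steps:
n(T, c) = 0
S = -9 (S = 3*(-3) = -9)
j = 4 (j = (-2)² = 4)
X(v) = 91 (X(v) = -7*(-9 - 1*4) = -7*(-9 - 4) = -7*(-13) = 91)
22/(-39) + X(n(4, -2)) = 22/(-39) + 91 = -1/39*22 + 91 = -22/39 + 91 = 3527/39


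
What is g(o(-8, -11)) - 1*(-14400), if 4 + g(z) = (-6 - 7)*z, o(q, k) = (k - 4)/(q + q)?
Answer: 230141/16 ≈ 14384.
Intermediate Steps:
o(q, k) = (-4 + k)/(2*q) (o(q, k) = (-4 + k)/((2*q)) = (-4 + k)*(1/(2*q)) = (-4 + k)/(2*q))
g(z) = -4 - 13*z (g(z) = -4 + (-6 - 7)*z = -4 - 13*z)
g(o(-8, -11)) - 1*(-14400) = (-4 - 13*(-4 - 11)/(2*(-8))) - 1*(-14400) = (-4 - 13*(-1)*(-15)/(2*8)) + 14400 = (-4 - 13*15/16) + 14400 = (-4 - 195/16) + 14400 = -259/16 + 14400 = 230141/16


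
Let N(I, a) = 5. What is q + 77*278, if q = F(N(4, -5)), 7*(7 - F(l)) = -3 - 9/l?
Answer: 749479/35 ≈ 21414.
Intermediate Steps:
F(l) = 52/7 + 9/(7*l) (F(l) = 7 - (-3 - 9/l)/7 = 7 + (3/7 + 9/(7*l)) = 52/7 + 9/(7*l))
q = 269/35 (q = (⅐)*(9 + 52*5)/5 = (⅐)*(⅕)*(9 + 260) = (⅐)*(⅕)*269 = 269/35 ≈ 7.6857)
q + 77*278 = 269/35 + 77*278 = 269/35 + 21406 = 749479/35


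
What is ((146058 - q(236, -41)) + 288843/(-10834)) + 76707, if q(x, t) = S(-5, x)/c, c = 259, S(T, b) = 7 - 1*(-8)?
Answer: 625004953743/2806006 ≈ 2.2274e+5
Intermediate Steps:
S(T, b) = 15 (S(T, b) = 7 + 8 = 15)
q(x, t) = 15/259
((146058 - q(236, -41)) + 288843/(-10834)) + 76707 = ((146058 - 1*15/259) + 288843/(-10834)) + 76707 = ((146058 - 15/259) + 288843*(-1/10834)) + 76707 = (37829007/259 - 288843/10834) + 76707 = 409764651501/2806006 + 76707 = 625004953743/2806006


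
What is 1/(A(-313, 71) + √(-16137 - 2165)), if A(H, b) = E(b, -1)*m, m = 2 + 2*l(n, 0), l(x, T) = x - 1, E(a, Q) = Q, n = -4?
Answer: 4/9183 - I*√18302/18366 ≈ 0.00043559 - 0.0073661*I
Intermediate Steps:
l(x, T) = -1 + x
m = -8 (m = 2 + 2*(-1 - 4) = 2 + 2*(-5) = 2 - 10 = -8)
A(H, b) = 8 (A(H, b) = -1*(-8) = 8)
1/(A(-313, 71) + √(-16137 - 2165)) = 1/(8 + √(-16137 - 2165)) = 1/(8 + √(-18302)) = 1/(8 + I*√18302)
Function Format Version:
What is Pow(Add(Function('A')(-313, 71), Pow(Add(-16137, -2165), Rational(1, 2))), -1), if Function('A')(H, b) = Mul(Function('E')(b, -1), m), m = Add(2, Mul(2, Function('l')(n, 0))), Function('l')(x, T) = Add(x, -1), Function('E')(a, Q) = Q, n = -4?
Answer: Add(Rational(4, 9183), Mul(Rational(-1, 18366), I, Pow(18302, Rational(1, 2)))) ≈ Add(0.00043559, Mul(-0.0073661, I))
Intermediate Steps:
Function('l')(x, T) = Add(-1, x)
m = -8 (m = Add(2, Mul(2, Add(-1, -4))) = Add(2, Mul(2, -5)) = Add(2, -10) = -8)
Function('A')(H, b) = 8 (Function('A')(H, b) = Mul(-1, -8) = 8)
Pow(Add(Function('A')(-313, 71), Pow(Add(-16137, -2165), Rational(1, 2))), -1) = Pow(Add(8, Pow(Add(-16137, -2165), Rational(1, 2))), -1) = Pow(Add(8, Pow(-18302, Rational(1, 2))), -1) = Pow(Add(8, Mul(I, Pow(18302, Rational(1, 2)))), -1)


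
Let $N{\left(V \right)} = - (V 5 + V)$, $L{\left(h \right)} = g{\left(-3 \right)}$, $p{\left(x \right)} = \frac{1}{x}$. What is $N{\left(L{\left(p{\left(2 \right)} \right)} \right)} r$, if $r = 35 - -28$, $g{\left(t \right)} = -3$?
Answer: $1134$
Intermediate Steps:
$L{\left(h \right)} = -3$
$N{\left(V \right)} = - 6 V$ ($N{\left(V \right)} = - (5 V + V) = - 6 V$)
$r = 63$ ($r = 35 + 28 = 63$)
$N{\left(L{\left(p{\left(2 \right)} \right)} \right)} r = \left(-6\right) \left(-3\right) 63 = 18 \cdot 63 = 1134$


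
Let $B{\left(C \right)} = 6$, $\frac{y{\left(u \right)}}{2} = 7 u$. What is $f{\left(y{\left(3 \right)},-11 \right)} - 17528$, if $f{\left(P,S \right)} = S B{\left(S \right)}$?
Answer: $-17594$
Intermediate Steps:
$y{\left(u \right)} = 14 u$ ($y{\left(u \right)} = 2 \cdot 7 u = 14 u$)
$f{\left(P,S \right)} = 6 S$ ($f{\left(P,S \right)} = S 6 = 6 S$)
$f{\left(y{\left(3 \right)},-11 \right)} - 17528 = 6 \left(-11\right) - 17528 = -66 - 17528 = -17594$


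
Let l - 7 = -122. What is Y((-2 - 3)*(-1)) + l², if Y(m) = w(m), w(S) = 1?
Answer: 13226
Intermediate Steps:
l = -115 (l = 7 - 122 = -115)
Y(m) = 1
Y((-2 - 3)*(-1)) + l² = 1 + (-115)² = 1 + 13225 = 13226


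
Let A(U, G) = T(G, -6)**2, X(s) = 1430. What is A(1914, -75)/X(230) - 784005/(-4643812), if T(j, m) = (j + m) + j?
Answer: 4389728307/255409660 ≈ 17.187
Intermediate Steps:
T(j, m) = m + 2*j
A(U, G) = (-6 + 2*G)**2
A(1914, -75)/X(230) - 784005/(-4643812) = (4*(-3 - 75)**2)/1430 - 784005/(-4643812) = (4*(-78)**2)*(1/1430) - 784005*(-1/4643812) = (4*6084)*(1/1430) + 784005/4643812 = 24336*(1/1430) + 784005/4643812 = 936/55 + 784005/4643812 = 4389728307/255409660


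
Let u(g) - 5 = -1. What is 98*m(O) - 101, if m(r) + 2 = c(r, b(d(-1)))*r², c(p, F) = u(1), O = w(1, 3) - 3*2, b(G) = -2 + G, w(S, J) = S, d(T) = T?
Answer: 9503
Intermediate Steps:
u(g) = 4 (u(g) = 5 - 1 = 4)
O = -5 (O = 1 - 3*2 = 1 - 6 = -5)
c(p, F) = 4
m(r) = -2 + 4*r²
98*m(O) - 101 = 98*(-2 + 4*(-5)²) - 101 = 98*(-2 + 4*25) - 101 = 98*(-2 + 100) - 101 = 98*98 - 101 = 9604 - 101 = 9503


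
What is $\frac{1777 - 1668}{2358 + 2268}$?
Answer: $\frac{109}{4626} \approx 0.023562$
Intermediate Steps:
$\frac{1777 - 1668}{2358 + 2268} = \frac{109}{4626}$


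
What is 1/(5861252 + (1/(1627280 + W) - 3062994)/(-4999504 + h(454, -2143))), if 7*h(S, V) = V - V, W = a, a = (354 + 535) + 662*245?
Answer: 8950906981936/52463526933545218717 ≈ 1.7061e-7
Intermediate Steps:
a = 163079 (a = 889 + 162190 = 163079)
W = 163079
h(S, V) = 0 (h(S, V) = (V - V)/7 = (1/7)*0 = 0)
1/(5861252 + (1/(1627280 + W) - 3062994)/(-4999504 + h(454, -2143))) = 1/(5861252 + (1/(1627280 + 163079) - 3062994)/(-4999504 + 0)) = 1/(5861252 + (1/1790359 - 3062994)/(-4999504)) = 1/(5861252 + (1/1790359 - 3062994)*(-1/4999504)) = 1/(5861252 - 5483858874845/1790359*(-1/4999504)) = 1/(5861252 + 5483858874845/8950906981936) = 1/(52463526933545218717/8950906981936) = 8950906981936/52463526933545218717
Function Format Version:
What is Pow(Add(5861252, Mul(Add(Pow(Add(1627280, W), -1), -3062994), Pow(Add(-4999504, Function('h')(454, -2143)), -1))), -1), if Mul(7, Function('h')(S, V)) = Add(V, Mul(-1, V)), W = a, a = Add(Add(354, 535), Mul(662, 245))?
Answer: Rational(8950906981936, 52463526933545218717) ≈ 1.7061e-7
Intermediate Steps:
a = 163079 (a = Add(889, 162190) = 163079)
W = 163079
Function('h')(S, V) = 0 (Function('h')(S, V) = Mul(Rational(1, 7), Add(V, Mul(-1, V))) = Mul(Rational(1, 7), 0) = 0)
Pow(Add(5861252, Mul(Add(Pow(Add(1627280, W), -1), -3062994), Pow(Add(-4999504, Function('h')(454, -2143)), -1))), -1) = Pow(Add(5861252, Mul(Add(Pow(Add(1627280, 163079), -1), -3062994), Pow(Add(-4999504, 0), -1))), -1) = Pow(Add(5861252, Mul(Add(Pow(1790359, -1), -3062994), Pow(-4999504, -1))), -1) = Pow(Add(5861252, Mul(Add(Rational(1, 1790359), -3062994), Rational(-1, 4999504))), -1) = Pow(Add(5861252, Mul(Rational(-5483858874845, 1790359), Rational(-1, 4999504))), -1) = Pow(Add(5861252, Rational(5483858874845, 8950906981936)), -1) = Pow(Rational(52463526933545218717, 8950906981936), -1) = Rational(8950906981936, 52463526933545218717)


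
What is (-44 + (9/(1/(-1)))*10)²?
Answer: 17956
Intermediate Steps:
(-44 + (9/(1/(-1)))*10)² = (-44 + (9/(-1))*10)² = (-44 + (9*(-1))*10)² = (-44 - 9*10)² = (-44 - 90)² = (-134)² = 17956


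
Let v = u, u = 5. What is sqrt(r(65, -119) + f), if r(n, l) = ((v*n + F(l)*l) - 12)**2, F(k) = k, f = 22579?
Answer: sqrt(209519255) ≈ 14475.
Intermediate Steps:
v = 5
r(n, l) = (-12 + l**2 + 5*n)**2 (r(n, l) = ((5*n + l*l) - 12)**2 = ((5*n + l**2) - 12)**2 = ((l**2 + 5*n) - 12)**2 = (-12 + l**2 + 5*n)**2)
sqrt(r(65, -119) + f) = sqrt((-12 + (-119)**2 + 5*65)**2 + 22579) = sqrt((-12 + 14161 + 325)**2 + 22579) = sqrt(14474**2 + 22579) = sqrt(209496676 + 22579) = sqrt(209519255)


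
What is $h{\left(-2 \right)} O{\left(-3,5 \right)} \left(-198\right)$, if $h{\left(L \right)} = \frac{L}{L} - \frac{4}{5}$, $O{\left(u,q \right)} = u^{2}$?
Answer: $- \frac{1782}{5} \approx -356.4$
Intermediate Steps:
$h{\left(L \right)} = \frac{1}{5}$ ($h{\left(L \right)} = 1 - \frac{4}{5} = \frac{1}{5}$)
$h{\left(-2 \right)} O{\left(-3,5 \right)} \left(-198\right) = \frac{\left(-3\right)^{2}}{5} \left(-198\right) = \frac{1}{5} \cdot 9 \left(-198\right) = \frac{9}{5} \left(-198\right) = - \frac{1782}{5}$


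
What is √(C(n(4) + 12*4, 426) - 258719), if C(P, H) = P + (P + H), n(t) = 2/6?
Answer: I*√2323767/3 ≈ 508.13*I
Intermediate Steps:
n(t) = ⅓ (n(t) = 2*(⅙) = ⅓)
C(P, H) = H + 2*P (C(P, H) = P + (H + P) = H + 2*P)
√(C(n(4) + 12*4, 426) - 258719) = √((426 + 2*(⅓ + 12*4)) - 258719) = √((426 + 2*(⅓ + 48)) - 258719) = √((426 + 2*(145/3)) - 258719) = √((426 + 290/3) - 258719) = √(1568/3 - 258719) = √(-774589/3) = I*√2323767/3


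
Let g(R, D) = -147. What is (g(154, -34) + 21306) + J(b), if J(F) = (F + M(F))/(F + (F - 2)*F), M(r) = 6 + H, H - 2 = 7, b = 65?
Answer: 1100269/52 ≈ 21159.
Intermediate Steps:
H = 9 (H = 2 + 7 = 9)
M(r) = 15 (M(r) = 6 + 9 = 15)
J(F) = (15 + F)/(F + F*(-2 + F)) (J(F) = (F + 15)/(F + (F - 2)*F) = (15 + F)/(F + (-2 + F)*F) = (15 + F)/(F + F*(-2 + F)))
(g(154, -34) + 21306) + J(b) = (-147 + 21306) + (15 + 65)/(65*(-1 + 65)) = 21159 + (1/65)*80/64 = 21159 + (1/65)*(1/64)*80 = 21159 + 1/52 = 1100269/52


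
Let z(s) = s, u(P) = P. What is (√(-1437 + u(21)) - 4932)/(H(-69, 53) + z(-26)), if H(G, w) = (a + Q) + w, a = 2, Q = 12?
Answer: -4932/41 + 2*I*√354/41 ≈ -120.29 + 0.9178*I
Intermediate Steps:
H(G, w) = 14 + w (H(G, w) = (2 + 12) + w = 14 + w)
(√(-1437 + u(21)) - 4932)/(H(-69, 53) + z(-26)) = (√(-1437 + 21) - 4932)/((14 + 53) - 26) = (√(-1416) - 4932)/(67 - 26) = (2*I*√354 - 4932)/41 = (-4932 + 2*I*√354)*(1/41) = -4932/41 + 2*I*√354/41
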